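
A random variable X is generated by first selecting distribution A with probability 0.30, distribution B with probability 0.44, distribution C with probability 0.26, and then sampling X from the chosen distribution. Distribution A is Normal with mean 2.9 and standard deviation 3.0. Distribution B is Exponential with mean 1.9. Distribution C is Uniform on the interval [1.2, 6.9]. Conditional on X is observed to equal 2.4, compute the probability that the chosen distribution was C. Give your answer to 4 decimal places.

Likelihoods f(2.4 | ·): A: 0.131147; B: 0.148821; C: 0.175439.
Posterior ∝ prior × likelihood. Numerator for C: 0.26·0.175439 = 0.045614.
Normalizing constant: 0.3·0.131147 + 0.44·0.148821 + 0.26·0.175439 = 0.150439.
P(C | observation) = 0.045614 / 0.150439 = 0.303206.

0.3032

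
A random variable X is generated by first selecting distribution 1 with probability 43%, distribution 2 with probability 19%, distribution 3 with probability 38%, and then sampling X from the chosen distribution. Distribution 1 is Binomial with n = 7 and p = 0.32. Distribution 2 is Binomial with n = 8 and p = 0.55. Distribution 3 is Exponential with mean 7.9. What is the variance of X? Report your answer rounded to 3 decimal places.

31.247

Per component, 1: μ=2.24, E[X²]=6.5408; 2: μ=4.4, E[X²]=21.34; 3: μ=7.9, E[X²]=124.82.
E[X] = 0.43·2.24 + 0.19·4.4 + 0.38·7.9 = 4.8012.
E[X²] = 0.43·6.5408 + 0.19·21.34 + 0.38·124.82 = 54.2987.
Var(X) = E[X²] − (E[X])² = 54.2987 − 23.0515 = 31.2472.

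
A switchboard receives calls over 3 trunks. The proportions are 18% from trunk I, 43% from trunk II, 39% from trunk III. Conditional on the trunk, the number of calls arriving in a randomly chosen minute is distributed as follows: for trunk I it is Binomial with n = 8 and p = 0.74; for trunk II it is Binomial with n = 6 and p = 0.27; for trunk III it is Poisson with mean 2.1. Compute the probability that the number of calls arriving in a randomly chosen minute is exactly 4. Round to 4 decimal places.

Conditional on each trunk, P(X = 4): I: 0.095922; II: 0.0424807; III: 0.099231.
By total probability, P(X = 4) = 0.18·0.095922 + 0.43·0.0424807 + 0.39·0.099231 = 0.0742328.

0.0742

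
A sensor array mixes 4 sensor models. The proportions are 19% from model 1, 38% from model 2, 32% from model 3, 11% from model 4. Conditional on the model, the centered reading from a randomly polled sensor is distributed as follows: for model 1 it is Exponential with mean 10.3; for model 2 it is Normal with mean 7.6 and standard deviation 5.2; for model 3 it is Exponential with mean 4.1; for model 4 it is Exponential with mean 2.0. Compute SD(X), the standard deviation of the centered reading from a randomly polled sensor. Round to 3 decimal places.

Per component, 1: μ=10.3, E[X²]=212.18; 2: μ=7.6, E[X²]=84.8; 3: μ=4.1, E[X²]=33.62; 4: μ=2, E[X²]=8.
E[X] = 0.19·10.3 + 0.38·7.6 + 0.32·4.1 + 0.11·2 = 6.377.
E[X²] = 0.19·212.18 + 0.38·84.8 + 0.32·33.62 + 0.11·8 = 84.1766.
Var(X) = E[X²] − (E[X])² = 84.1766 − 40.6661 = 43.5105.
SD(X) = √43.5105 = 6.59625.

6.596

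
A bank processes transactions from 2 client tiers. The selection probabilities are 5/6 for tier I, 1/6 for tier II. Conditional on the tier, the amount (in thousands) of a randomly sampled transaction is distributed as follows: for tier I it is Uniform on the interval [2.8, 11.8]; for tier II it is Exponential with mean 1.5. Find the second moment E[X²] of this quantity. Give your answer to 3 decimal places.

For each component E[X²] = Var + (mean)², giving I: 60.04; II: 4.5.
Overall E[X²] = 0.833333·60.04 + 0.166667·4.5 = 50.7833.

50.783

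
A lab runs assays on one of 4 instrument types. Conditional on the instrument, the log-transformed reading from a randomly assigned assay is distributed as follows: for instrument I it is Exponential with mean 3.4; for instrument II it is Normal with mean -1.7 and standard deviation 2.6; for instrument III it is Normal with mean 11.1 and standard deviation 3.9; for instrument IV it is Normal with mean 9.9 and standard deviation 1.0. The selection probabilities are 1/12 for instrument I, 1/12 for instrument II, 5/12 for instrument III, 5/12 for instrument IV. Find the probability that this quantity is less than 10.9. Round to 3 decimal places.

0.714

Conditional on each instrument, P(X < 10.9): I: 0.959477; II: 0.999999; III: 0.47955; IV: 0.841345.
By total probability, P(X < 10.9) = 0.0833333·0.959477 + 0.0833333·0.999999 + 0.416667·0.47955 + 0.416667·0.841345 = 0.713663.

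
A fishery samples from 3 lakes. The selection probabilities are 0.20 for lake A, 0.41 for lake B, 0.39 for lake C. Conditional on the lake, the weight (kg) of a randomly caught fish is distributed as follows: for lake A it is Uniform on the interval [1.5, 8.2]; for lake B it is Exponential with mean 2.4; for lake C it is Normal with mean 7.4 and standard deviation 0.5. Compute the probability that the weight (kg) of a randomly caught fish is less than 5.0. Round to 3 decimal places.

Conditional on each lake, P(X < 5.0): A: 0.522388; B: 0.875486; C: 7.93328e-07.
By total probability, P(X < 5.0) = 0.2·0.522388 + 0.41·0.875486 + 0.39·7.93328e-07 = 0.463427.

0.463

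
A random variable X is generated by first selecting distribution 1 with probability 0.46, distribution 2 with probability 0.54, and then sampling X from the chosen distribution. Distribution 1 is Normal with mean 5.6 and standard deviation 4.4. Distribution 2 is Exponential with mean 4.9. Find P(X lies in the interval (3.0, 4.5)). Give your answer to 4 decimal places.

0.1342

Conditional on each component, P(3.0 < X < 4.5): 1: 0.124003; 2: 0.142962.
By total probability, P(3.0 < X < 4.5) = 0.46·0.124003 + 0.54·0.142962 = 0.134241.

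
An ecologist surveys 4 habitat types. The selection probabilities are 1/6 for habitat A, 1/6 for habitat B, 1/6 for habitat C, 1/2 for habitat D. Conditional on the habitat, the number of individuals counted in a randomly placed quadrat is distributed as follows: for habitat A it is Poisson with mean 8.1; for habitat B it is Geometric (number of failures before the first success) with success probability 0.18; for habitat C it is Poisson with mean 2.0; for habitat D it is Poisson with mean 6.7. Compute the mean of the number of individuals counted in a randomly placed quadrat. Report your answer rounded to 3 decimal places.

Component means — A: 8.1; B: 4.55556; C: 2; D: 6.7.
E[X] = 0.166667·8.1 + 0.166667·4.55556 + 0.166667·2 + 0.5·6.7 = 5.79259.

5.793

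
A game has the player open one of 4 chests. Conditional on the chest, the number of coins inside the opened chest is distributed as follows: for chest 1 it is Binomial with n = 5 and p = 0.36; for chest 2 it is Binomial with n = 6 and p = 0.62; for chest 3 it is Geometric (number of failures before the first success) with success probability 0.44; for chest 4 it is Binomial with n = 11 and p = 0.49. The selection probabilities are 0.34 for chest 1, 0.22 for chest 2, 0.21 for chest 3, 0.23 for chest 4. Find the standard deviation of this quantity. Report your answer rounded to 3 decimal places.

Per component, 1: μ=1.8, E[X²]=4.392; 2: μ=3.72, E[X²]=15.252; 3: μ=1.27273, E[X²]=4.5124; 4: μ=5.39, E[X²]=31.801.
E[X] = 0.34·1.8 + 0.22·3.72 + 0.21·1.27273 + 0.23·5.39 = 2.93737.
E[X²] = 0.34·4.392 + 0.22·15.252 + 0.21·4.5124 + 0.23·31.801 = 13.1106.
Var(X) = E[X²] − (E[X])² = 13.1106 − 8.62816 = 4.48239.
SD(X) = √4.48239 = 2.11717.

2.117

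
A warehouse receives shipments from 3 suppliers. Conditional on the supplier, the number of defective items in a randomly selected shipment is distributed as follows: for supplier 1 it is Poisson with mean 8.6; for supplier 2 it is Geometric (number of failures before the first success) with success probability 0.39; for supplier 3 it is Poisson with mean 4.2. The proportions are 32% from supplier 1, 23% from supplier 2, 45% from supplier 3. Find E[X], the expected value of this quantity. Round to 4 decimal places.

Component means — 1: 8.6; 2: 1.5641; 3: 4.2.
E[X] = 0.32·8.6 + 0.23·1.5641 + 0.45·4.2 = 5.00174.

5.0017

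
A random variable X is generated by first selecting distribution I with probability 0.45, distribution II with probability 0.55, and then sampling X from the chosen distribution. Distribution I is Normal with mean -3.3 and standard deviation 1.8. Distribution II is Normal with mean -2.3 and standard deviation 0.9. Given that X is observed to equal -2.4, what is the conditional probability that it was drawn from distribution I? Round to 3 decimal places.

0.266

Likelihoods f(-2.4 | ·): I: 0.195592; II: 0.440541.
Posterior ∝ prior × likelihood. Numerator for I: 0.45·0.195592 = 0.0880163.
Normalizing constant: 0.45·0.195592 + 0.55·0.440541 = 0.330314.
P(I | observation) = 0.0880163 / 0.330314 = 0.266463.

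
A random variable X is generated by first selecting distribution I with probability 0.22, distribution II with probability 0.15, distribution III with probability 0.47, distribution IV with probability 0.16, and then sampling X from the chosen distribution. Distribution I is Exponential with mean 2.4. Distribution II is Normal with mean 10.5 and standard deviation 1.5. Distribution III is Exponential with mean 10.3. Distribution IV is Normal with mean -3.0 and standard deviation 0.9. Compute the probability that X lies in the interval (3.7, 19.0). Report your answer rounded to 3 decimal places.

0.451

Conditional on each component, P(3.7 < X < 19.0): I: 0.213659; II: 0.999997; III: 0.540139; IV: 4.86278e-14.
By total probability, P(3.7 < X < 19.0) = 0.22·0.213659 + 0.15·0.999997 + 0.47·0.540139 + 0.16·4.86278e-14 = 0.45087.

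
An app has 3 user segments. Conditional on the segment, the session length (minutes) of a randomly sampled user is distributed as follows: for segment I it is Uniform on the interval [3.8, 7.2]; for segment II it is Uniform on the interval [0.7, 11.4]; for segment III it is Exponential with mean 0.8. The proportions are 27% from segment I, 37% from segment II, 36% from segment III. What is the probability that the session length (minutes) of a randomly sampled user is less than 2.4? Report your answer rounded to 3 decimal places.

0.401

Conditional on each segment, P(X < 2.4): I: 0; II: 0.158879; III: 0.950213.
By total probability, P(X < 2.4) = 0.27·0 + 0.37·0.158879 + 0.36·0.950213 = 0.400862.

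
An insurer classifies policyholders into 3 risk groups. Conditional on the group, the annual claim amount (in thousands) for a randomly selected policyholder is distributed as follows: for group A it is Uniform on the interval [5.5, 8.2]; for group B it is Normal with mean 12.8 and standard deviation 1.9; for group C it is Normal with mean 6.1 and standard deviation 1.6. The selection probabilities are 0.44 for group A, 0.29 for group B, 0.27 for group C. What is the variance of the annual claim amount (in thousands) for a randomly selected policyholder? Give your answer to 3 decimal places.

10.104

Per component, A: μ=6.85, E[X²]=47.53; B: μ=12.8, E[X²]=167.45; C: μ=6.1, E[X²]=39.77.
E[X] = 0.44·6.85 + 0.29·12.8 + 0.27·6.1 = 8.373.
E[X²] = 0.44·47.53 + 0.29·167.45 + 0.27·39.77 = 80.2116.
Var(X) = E[X²] − (E[X])² = 80.2116 − 70.1071 = 10.1045.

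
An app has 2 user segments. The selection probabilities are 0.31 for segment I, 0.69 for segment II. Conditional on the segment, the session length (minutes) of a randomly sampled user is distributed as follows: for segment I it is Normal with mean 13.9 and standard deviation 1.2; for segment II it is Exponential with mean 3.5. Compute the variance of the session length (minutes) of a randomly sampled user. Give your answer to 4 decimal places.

Per component, I: μ=13.9, E[X²]=194.65; II: μ=3.5, E[X²]=24.5.
E[X] = 0.31·13.9 + 0.69·3.5 = 6.724.
E[X²] = 0.31·194.65 + 0.69·24.5 = 77.2465.
Var(X) = E[X²] − (E[X])² = 77.2465 − 45.2122 = 32.0343.

32.0343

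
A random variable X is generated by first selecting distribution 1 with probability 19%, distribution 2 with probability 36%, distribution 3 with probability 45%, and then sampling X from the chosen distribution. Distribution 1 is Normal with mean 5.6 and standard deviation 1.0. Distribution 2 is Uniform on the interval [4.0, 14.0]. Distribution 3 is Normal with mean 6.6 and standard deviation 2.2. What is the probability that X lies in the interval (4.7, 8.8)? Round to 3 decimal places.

0.594

Conditional on each component, P(4.7 < X < 8.8): 1: 0.815253; 2: 0.41; 3: 0.647451.
By total probability, P(4.7 < X < 8.8) = 0.19·0.815253 + 0.36·0.41 + 0.45·0.647451 = 0.593851.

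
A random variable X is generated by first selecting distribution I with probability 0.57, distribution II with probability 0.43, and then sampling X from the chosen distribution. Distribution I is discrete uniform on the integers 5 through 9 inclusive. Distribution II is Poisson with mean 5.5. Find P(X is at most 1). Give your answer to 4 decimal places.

Conditional on each component, P(X ≤ 1): I: 0; II: 0.026564.
By total probability, P(X ≤ 1) = 0.57·0 + 0.43·0.026564 = 0.0114225.

0.0114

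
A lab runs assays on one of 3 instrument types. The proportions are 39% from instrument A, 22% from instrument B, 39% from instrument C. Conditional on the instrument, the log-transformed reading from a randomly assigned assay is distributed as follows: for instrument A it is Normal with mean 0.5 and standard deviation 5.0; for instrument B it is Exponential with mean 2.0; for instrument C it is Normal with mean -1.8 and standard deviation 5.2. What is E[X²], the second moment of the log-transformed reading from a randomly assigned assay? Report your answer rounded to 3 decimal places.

23.417

For each component E[X²] = Var + (mean)², giving A: 25.25; B: 8; C: 30.28.
Overall E[X²] = 0.39·25.25 + 0.22·8 + 0.39·30.28 = 23.4167.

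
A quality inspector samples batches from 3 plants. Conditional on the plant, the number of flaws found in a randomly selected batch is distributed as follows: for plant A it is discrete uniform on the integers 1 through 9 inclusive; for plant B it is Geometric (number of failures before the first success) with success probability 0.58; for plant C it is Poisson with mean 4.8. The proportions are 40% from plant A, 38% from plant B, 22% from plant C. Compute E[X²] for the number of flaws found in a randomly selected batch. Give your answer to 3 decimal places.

19.465

For each component E[X²] = Var + (mean)², giving A: 31.6667; B: 1.77289; C: 27.84.
Overall E[X²] = 0.4·31.6667 + 0.38·1.77289 + 0.22·27.84 = 19.4652.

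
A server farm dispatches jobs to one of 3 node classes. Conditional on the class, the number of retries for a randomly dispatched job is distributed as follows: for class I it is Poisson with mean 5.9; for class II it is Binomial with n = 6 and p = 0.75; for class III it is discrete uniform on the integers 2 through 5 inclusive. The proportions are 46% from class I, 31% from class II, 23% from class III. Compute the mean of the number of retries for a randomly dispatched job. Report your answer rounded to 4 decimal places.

Component means — I: 5.9; II: 4.5; III: 3.5.
E[X] = 0.46·5.9 + 0.31·4.5 + 0.23·3.5 = 4.914.

4.9140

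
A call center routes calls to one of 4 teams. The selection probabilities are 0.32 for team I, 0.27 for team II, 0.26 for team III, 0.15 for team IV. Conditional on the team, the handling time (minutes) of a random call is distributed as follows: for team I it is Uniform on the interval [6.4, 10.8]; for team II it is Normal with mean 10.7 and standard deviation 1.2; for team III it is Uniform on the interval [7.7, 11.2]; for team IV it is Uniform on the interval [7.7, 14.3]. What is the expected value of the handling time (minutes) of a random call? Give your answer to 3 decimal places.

9.748

Component means — I: 8.6; II: 10.7; III: 9.45; IV: 11.
E[X] = 0.32·8.6 + 0.27·10.7 + 0.26·9.45 + 0.15·11 = 9.748.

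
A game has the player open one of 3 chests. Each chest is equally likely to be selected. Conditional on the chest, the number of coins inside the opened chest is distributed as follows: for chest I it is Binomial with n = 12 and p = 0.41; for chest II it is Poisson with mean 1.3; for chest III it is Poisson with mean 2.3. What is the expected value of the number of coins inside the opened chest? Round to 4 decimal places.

Component means — I: 4.92; II: 1.3; III: 2.3.
E[X] = 0.333333·4.92 + 0.333333·1.3 + 0.333333·2.3 = 2.84.

2.8400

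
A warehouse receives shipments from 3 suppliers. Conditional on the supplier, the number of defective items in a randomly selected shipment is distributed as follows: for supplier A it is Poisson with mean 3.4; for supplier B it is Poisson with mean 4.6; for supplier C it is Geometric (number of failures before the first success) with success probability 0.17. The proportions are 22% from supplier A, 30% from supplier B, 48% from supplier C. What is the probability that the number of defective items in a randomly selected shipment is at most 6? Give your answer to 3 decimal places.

Conditional on each supplier, P(X ≤ 6): A: 0.942147; B: 0.818029; C: 0.728639.
By total probability, P(X ≤ 6) = 0.22·0.942147 + 0.3·0.818029 + 0.48·0.728639 = 0.802428.

0.802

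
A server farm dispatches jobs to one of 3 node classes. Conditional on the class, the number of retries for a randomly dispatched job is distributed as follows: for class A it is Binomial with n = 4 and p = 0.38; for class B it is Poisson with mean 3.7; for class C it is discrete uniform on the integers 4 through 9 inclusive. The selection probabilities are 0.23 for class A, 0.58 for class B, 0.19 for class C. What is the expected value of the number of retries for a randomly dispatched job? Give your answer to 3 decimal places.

Component means — A: 1.52; B: 3.7; C: 6.5.
E[X] = 0.23·1.52 + 0.58·3.7 + 0.19·6.5 = 3.7306.

3.731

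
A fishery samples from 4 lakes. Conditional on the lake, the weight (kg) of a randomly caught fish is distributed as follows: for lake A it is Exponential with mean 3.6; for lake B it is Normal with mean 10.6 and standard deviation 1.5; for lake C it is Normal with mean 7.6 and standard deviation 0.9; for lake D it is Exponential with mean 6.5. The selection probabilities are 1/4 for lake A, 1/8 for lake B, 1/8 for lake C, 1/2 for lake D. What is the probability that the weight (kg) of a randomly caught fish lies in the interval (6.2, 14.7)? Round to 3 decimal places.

0.423

Conditional on each lake, P(6.2 < X < 14.7): A: 0.161817; B: 0.995188; C: 0.940093; D: 0.281066.
By total probability, P(6.2 < X < 14.7) = 0.25·0.161817 + 0.125·0.995188 + 0.125·0.940093 + 0.5·0.281066 = 0.422898.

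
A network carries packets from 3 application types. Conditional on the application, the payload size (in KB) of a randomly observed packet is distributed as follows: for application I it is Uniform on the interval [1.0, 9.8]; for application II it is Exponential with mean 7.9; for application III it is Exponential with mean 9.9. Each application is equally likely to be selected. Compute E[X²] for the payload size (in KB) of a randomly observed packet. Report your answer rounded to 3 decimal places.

118.818

For each component E[X²] = Var + (mean)², giving I: 35.6133; II: 124.82; III: 196.02.
Overall E[X²] = 0.333333·35.6133 + 0.333333·124.82 + 0.333333·196.02 = 118.818.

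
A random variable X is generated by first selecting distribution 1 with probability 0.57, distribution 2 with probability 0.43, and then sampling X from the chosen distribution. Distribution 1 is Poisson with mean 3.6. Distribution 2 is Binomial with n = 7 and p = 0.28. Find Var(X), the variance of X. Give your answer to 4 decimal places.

Per component, 1: μ=3.6, E[X²]=16.56; 2: μ=1.96, E[X²]=5.2528.
E[X] = 0.57·3.6 + 0.43·1.96 = 2.8948.
E[X²] = 0.57·16.56 + 0.43·5.2528 = 11.6979.
Var(X) = E[X²] − (E[X])² = 11.6979 − 8.37987 = 3.31804.

3.3180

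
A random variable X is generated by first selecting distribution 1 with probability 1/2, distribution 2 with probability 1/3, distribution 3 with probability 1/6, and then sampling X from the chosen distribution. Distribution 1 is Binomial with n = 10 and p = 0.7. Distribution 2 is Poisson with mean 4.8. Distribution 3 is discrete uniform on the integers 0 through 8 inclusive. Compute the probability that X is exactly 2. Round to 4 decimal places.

0.0508

Conditional on each component, P(X = 2): 1: 0.0014467; 2: 0.0948067; 3: 0.111111.
By total probability, P(X = 2) = 0.5·0.0014467 + 0.333333·0.0948067 + 0.166667·0.111111 = 0.0508441.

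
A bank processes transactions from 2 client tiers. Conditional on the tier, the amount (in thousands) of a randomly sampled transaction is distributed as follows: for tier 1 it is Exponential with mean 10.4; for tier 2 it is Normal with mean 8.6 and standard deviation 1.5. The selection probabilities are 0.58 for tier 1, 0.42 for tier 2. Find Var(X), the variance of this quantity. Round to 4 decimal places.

Per component, 1: μ=10.4, E[X²]=216.32; 2: μ=8.6, E[X²]=76.21.
E[X] = 0.58·10.4 + 0.42·8.6 = 9.644.
E[X²] = 0.58·216.32 + 0.42·76.21 = 157.474.
Var(X) = E[X²] − (E[X])² = 157.474 − 93.0067 = 64.4671.

64.4671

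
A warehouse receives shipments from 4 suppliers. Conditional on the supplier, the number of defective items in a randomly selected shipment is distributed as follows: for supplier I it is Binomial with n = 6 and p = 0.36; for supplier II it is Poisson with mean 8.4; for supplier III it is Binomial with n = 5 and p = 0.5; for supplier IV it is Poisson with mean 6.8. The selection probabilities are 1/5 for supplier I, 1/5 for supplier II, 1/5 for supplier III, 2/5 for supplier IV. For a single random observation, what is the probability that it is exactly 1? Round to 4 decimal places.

0.0810

Conditional on each supplier, P(X = 1): I: 0.231928; II: 0.00188889; III: 0.15625; IV: 0.00757367.
By total probability, P(X = 1) = 0.2·0.231928 + 0.2·0.00188889 + 0.2·0.15625 + 0.4·0.00757367 = 0.0810429.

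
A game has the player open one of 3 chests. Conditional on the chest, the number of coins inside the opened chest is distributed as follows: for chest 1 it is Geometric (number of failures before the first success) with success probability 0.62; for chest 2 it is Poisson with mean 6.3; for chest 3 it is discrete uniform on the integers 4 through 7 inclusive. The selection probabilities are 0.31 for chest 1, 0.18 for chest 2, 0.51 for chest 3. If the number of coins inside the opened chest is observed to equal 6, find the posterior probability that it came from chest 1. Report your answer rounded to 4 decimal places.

Likelihoods P(X=6 | ·): 1: 0.00186678; 2: 0.159461; 3: 0.25.
Posterior ∝ prior × likelihood. Numerator for 1: 0.31·0.00186678 = 0.000578702.
Normalizing constant: 0.31·0.00186678 + 0.18·0.159461 + 0.51·0.25 = 0.156782.
P(1 | observation) = 0.000578702 / 0.156782 = 0.00369113.

0.0037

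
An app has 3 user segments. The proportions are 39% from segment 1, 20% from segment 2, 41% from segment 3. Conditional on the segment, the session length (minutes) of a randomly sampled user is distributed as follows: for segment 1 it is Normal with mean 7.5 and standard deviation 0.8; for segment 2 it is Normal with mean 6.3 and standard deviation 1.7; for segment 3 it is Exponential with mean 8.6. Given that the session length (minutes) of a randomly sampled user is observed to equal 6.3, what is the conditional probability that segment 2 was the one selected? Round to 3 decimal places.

0.353

Likelihoods f(6.3 | ·): 1: 0.161897; 2: 0.234672; 3: 0.0558928.
Posterior ∝ prior × likelihood. Numerator for 2: 0.2·0.234672 = 0.0469344.
Normalizing constant: 0.39·0.161897 + 0.2·0.234672 + 0.41·0.0558928 = 0.13299.
P(2 | observation) = 0.0469344 / 0.13299 = 0.352916.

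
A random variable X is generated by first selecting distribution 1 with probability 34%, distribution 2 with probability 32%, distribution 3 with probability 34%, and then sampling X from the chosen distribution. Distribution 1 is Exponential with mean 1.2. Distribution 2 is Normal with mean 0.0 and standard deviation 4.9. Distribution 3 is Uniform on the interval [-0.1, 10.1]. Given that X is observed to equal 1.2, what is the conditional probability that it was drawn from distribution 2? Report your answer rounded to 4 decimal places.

0.1553

Likelihoods f(1.2 | ·): 1: 0.306566; 2: 0.0790115; 3: 0.0980392.
Posterior ∝ prior × likelihood. Numerator for 2: 0.32·0.0790115 = 0.0252837.
Normalizing constant: 0.34·0.306566 + 0.32·0.0790115 + 0.34·0.0980392 = 0.16285.
P(2 | observation) = 0.0252837 / 0.16285 = 0.155258.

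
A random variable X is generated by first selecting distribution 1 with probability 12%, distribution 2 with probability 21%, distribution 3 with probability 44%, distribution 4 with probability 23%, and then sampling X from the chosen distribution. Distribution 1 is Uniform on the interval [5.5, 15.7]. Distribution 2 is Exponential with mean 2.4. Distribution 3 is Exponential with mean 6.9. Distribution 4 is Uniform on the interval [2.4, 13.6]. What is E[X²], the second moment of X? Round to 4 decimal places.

75.9639

For each component E[X²] = Var + (mean)², giving 1: 121.03; 2: 11.52; 3: 95.22; 4: 74.4533.
Overall E[X²] = 0.12·121.03 + 0.21·11.52 + 0.44·95.22 + 0.23·74.4533 = 75.9639.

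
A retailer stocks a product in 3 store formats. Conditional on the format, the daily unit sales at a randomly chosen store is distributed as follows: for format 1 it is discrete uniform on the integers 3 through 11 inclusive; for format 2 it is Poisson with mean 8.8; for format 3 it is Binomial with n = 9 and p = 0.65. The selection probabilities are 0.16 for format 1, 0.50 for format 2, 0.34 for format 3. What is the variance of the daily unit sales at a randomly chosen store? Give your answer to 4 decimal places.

Per component, 1: μ=7, E[X²]=55.6667; 2: μ=8.8, E[X²]=86.24; 3: μ=5.85, E[X²]=36.27.
E[X] = 0.16·7 + 0.5·8.8 + 0.34·5.85 = 7.509.
E[X²] = 0.16·55.6667 + 0.5·86.24 + 0.34·36.27 = 64.3585.
Var(X) = E[X²] − (E[X])² = 64.3585 − 56.3851 = 7.97339.

7.9734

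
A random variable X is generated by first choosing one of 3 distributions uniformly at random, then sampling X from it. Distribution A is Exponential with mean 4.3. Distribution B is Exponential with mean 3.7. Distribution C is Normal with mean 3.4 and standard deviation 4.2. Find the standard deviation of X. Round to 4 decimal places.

4.0923

Per component, A: μ=4.3, E[X²]=36.98; B: μ=3.7, E[X²]=27.38; C: μ=3.4, E[X²]=29.2.
E[X] = 0.333333·4.3 + 0.333333·3.7 + 0.333333·3.4 = 3.8.
E[X²] = 0.333333·36.98 + 0.333333·27.38 + 0.333333·29.2 = 31.1867.
Var(X) = E[X²] − (E[X])² = 31.1867 − 14.44 = 16.7467.
SD(X) = √16.7467 = 4.09227.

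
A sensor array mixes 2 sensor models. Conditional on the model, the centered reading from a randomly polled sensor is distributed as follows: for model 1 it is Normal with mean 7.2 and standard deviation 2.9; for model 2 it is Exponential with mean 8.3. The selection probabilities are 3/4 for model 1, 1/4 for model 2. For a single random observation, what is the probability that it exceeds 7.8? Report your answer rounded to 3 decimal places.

Conditional on each model, P(X > 7.8): 1: 0.418045; 2: 0.390722.
By total probability, P(X > 7.8) = 0.75·0.418045 + 0.25·0.390722 = 0.411214.

0.411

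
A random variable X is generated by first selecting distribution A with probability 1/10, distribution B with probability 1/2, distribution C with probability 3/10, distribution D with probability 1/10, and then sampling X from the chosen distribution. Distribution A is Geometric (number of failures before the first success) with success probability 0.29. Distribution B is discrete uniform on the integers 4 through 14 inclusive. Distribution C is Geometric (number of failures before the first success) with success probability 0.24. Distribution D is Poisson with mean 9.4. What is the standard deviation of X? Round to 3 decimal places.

Per component, A: μ=2.44828, E[X²]=14.4364; B: μ=9, E[X²]=91; C: μ=3.16667, E[X²]=23.2222; D: μ=9.4, E[X²]=97.76.
E[X] = 0.1·2.44828 + 0.5·9 + 0.3·3.16667 + 0.1·9.4 = 6.63483.
E[X²] = 0.1·14.4364 + 0.5·91 + 0.3·23.2222 + 0.1·97.76 = 63.6863.
Var(X) = E[X²] − (E[X])² = 63.6863 − 44.0209 = 19.6654.
SD(X) = √19.6654 = 4.43457.

4.435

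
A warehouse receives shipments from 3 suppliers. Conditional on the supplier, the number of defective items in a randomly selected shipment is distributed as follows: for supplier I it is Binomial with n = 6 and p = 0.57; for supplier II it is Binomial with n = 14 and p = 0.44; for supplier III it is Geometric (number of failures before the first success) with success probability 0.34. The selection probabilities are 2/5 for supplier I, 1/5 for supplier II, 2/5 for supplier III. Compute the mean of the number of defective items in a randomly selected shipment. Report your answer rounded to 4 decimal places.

3.3765

Component means — I: 3.42; II: 6.16; III: 1.94118.
E[X] = 0.4·3.42 + 0.2·6.16 + 0.4·1.94118 = 3.37647.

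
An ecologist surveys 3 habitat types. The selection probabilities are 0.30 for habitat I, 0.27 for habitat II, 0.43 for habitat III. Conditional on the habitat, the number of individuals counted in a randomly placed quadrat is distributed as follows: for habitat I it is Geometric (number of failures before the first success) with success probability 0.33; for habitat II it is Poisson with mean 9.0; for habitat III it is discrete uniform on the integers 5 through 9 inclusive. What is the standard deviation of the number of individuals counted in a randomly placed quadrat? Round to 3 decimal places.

3.567

Per component, I: μ=2.0303, E[X²]=10.2746; II: μ=9, E[X²]=90; III: μ=7, E[X²]=51.
E[X] = 0.3·2.0303 + 0.27·9 + 0.43·7 = 6.04909.
E[X²] = 0.3·10.2746 + 0.27·90 + 0.43·51 = 49.3124.
Var(X) = E[X²] − (E[X])² = 49.3124 − 36.5915 = 12.7209.
SD(X) = √12.7209 = 3.56663.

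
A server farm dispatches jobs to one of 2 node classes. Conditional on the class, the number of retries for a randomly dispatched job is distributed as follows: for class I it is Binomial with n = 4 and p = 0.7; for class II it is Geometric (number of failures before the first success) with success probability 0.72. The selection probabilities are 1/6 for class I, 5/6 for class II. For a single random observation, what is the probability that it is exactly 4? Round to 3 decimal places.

0.044

Conditional on each class, P(X = 4): I: 0.2401; II: 0.00442552.
By total probability, P(X = 4) = 0.166667·0.2401 + 0.833333·0.00442552 = 0.0437046.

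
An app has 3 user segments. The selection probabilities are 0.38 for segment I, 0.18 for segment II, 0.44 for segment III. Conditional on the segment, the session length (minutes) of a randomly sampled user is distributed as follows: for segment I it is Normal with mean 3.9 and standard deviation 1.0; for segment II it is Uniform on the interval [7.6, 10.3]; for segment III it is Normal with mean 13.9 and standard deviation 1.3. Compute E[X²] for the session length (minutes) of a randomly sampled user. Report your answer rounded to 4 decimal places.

106.4436

For each component E[X²] = Var + (mean)², giving I: 16.21; II: 80.71; III: 194.9.
Overall E[X²] = 0.38·16.21 + 0.18·80.71 + 0.44·194.9 = 106.444.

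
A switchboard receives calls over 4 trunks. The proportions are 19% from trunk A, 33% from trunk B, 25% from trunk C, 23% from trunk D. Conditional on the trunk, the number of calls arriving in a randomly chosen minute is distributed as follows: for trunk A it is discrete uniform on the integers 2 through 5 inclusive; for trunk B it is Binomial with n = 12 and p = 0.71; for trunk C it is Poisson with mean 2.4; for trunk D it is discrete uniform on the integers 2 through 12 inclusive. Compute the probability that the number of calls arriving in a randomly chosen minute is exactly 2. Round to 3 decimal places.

Conditional on each trunk, P(X = 2): A: 0.25; B: 0.000139972; C: 0.261268; D: 0.0909091.
By total probability, P(X = 2) = 0.19·0.25 + 0.33·0.000139972 + 0.25·0.261268 + 0.23·0.0909091 = 0.133772.

0.134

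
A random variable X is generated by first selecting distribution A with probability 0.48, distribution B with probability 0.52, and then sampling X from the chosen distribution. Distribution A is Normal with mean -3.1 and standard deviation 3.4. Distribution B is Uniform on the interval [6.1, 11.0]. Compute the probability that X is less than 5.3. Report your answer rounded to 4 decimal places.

0.4768

Conditional on each component, P(X < 5.3): A: 0.993255; B: 0.
By total probability, P(X < 5.3) = 0.48·0.993255 + 0.52·0 = 0.476763.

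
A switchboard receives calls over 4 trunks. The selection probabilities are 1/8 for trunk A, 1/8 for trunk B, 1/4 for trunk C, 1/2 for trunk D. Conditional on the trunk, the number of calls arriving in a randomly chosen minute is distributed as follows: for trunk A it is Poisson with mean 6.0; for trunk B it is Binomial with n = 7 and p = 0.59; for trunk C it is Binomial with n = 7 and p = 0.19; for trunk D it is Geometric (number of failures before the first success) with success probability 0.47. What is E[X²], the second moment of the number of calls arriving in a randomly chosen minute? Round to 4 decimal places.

For each component E[X²] = Var + (mean)², giving A: 42; B: 18.7502; C: 2.8462; D: 3.67089.
Overall E[X²] = 0.125·42 + 0.125·18.7502 + 0.25·2.8462 + 0.5·3.67089 = 10.1408.

10.1408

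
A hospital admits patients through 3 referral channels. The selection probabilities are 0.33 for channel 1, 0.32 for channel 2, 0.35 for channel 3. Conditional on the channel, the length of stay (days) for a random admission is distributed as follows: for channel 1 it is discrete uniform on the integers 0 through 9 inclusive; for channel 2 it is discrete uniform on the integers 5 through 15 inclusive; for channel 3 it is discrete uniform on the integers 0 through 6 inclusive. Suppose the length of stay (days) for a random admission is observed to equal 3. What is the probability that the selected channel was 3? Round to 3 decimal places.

0.602

Likelihoods P(X=3 | ·): 1: 0.1; 2: 0; 3: 0.142857.
Posterior ∝ prior × likelihood. Numerator for 3: 0.35·0.142857 = 0.05.
Normalizing constant: 0.33·0.1 + 0.32·0 + 0.35·0.142857 = 0.083.
P(3 | observation) = 0.05 / 0.083 = 0.60241.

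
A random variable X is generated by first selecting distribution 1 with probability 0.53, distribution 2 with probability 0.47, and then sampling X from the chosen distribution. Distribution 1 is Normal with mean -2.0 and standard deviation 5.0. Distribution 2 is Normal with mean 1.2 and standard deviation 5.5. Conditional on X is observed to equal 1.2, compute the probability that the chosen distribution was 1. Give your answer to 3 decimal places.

Likelihoods f(1.2 | ·): 1: 0.0650125; 2: 0.072535.
Posterior ∝ prior × likelihood. Numerator for 1: 0.53·0.0650125 = 0.0344566.
Normalizing constant: 0.53·0.0650125 + 0.47·0.072535 = 0.068548.
P(1 | observation) = 0.0344566 / 0.068548 = 0.502664.

0.503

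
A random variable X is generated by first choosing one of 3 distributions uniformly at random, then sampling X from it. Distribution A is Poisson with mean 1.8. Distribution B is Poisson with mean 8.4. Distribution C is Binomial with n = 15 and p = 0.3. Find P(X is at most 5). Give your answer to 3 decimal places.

Conditional on each component, P(X ≤ 5): A: 0.989622; B: 0.157277; C: 0.721621.
By total probability, P(X ≤ 5) = 0.333333·0.989622 + 0.333333·0.157277 + 0.333333·0.721621 = 0.62284.

0.623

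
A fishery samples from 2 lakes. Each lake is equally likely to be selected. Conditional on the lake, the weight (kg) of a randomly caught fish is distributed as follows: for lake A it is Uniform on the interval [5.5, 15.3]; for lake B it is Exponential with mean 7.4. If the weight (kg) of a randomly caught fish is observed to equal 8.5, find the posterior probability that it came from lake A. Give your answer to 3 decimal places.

Likelihoods f(8.5 | ·): A: 0.102041; B: 0.0428466.
Posterior ∝ prior × likelihood. Numerator for A: 0.5·0.102041 = 0.0510204.
Normalizing constant: 0.5·0.102041 + 0.5·0.0428466 = 0.0724437.
P(A | observation) = 0.0510204 / 0.0724437 = 0.704277.

0.704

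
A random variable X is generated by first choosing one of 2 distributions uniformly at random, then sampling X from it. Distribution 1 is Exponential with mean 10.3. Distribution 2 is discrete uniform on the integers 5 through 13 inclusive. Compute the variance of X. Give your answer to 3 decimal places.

56.801

Per component, 1: μ=10.3, E[X²]=212.18; 2: μ=9, E[X²]=87.6667.
E[X] = 0.5·10.3 + 0.5·9 = 9.65.
E[X²] = 0.5·212.18 + 0.5·87.6667 = 149.923.
Var(X) = E[X²] − (E[X])² = 149.923 − 93.1225 = 56.8008.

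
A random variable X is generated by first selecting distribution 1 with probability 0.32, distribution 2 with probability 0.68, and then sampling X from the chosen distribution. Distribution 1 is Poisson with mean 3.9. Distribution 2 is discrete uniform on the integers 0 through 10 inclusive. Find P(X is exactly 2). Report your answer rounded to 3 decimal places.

Conditional on each component, P(X = 2): 1: 0.15394; 2: 0.0909091.
By total probability, P(X = 2) = 0.32·0.15394 + 0.68·0.0909091 = 0.111079.

0.111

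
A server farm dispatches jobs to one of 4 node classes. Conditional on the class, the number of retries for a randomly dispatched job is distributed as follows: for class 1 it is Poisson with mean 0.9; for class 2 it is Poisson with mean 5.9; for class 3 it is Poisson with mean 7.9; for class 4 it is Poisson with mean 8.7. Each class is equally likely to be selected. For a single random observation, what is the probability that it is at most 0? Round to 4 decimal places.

Conditional on each class, P(X ≤ 0): 1: 0.40657; 2: 0.00273944; 3: 0.000370744; 4: 0.000166586.
By total probability, P(X ≤ 0) = 0.25·0.40657 + 0.25·0.00273944 + 0.25·0.000370744 + 0.25·0.000166586 = 0.102462.

0.1025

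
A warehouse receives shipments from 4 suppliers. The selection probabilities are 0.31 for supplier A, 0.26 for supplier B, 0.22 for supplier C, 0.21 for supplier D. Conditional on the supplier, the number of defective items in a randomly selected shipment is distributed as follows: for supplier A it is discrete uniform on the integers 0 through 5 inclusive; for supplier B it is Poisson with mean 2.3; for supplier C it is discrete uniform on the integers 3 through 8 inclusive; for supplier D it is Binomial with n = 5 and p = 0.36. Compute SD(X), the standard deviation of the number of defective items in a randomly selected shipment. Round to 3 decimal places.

Per component, A: μ=2.5, E[X²]=9.16667; B: μ=2.3, E[X²]=7.59; C: μ=5.5, E[X²]=33.1667; D: μ=1.8, E[X²]=4.392.
E[X] = 0.31·2.5 + 0.26·2.3 + 0.22·5.5 + 0.21·1.8 = 2.961.
E[X²] = 0.31·9.16667 + 0.26·7.59 + 0.22·33.1667 + 0.21·4.392 = 13.0341.
Var(X) = E[X²] − (E[X])² = 13.0341 − 8.76752 = 4.26653.
SD(X) = √4.26653 = 2.06556.

2.066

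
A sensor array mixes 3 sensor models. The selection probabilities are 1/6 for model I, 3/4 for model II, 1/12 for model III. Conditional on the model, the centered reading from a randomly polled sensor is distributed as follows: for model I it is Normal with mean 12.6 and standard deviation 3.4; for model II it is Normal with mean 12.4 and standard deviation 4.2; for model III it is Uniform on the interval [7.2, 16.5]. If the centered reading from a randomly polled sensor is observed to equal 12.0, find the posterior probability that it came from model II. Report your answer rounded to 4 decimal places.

Likelihoods f(12.0 | ·): I: 0.115523; II: 0.0945565; III: 0.107527.
Posterior ∝ prior × likelihood. Numerator for II: 0.75·0.0945565 = 0.0709173.
Normalizing constant: 0.166667·0.115523 + 0.75·0.0945565 + 0.0833333·0.107527 = 0.0991318.
P(II | observation) = 0.0709173 / 0.0991318 = 0.715385.

0.7154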